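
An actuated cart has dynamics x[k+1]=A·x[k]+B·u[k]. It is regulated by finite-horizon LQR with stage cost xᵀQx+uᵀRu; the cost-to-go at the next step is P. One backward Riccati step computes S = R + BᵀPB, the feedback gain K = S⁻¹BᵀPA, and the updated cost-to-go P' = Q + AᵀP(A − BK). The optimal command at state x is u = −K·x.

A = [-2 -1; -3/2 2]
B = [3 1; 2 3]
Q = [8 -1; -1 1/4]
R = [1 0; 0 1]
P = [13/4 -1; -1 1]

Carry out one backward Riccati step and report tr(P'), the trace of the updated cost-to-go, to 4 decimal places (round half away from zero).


BᵀP = [7.7500 -1.0000; 0.2500 2.0000]
S = R + BᵀPB = [1 0; 0 1] + [21.2500 4.7500; 4.7500 6.2500] = [22.2500 4.7500; 4.7500 7.2500]
BᵀPA = [-14.0000 -9.7500; -3.5000 3.7500]
K = S⁻¹·BᵀPA = [-0.6117 -0.6378; -0.0820 0.9351]
A−BK = [-0.0829 -0.0216; -0.0306 0.4703]
AᵀP(A−BK) = [0.3991 0.3432; 0.3432 1.5243]
P' = Q + AᵀP(A−BK) = [8.3991 -0.6568; -0.6568 1.7743]
tr(P') = 10.1734

10.1734


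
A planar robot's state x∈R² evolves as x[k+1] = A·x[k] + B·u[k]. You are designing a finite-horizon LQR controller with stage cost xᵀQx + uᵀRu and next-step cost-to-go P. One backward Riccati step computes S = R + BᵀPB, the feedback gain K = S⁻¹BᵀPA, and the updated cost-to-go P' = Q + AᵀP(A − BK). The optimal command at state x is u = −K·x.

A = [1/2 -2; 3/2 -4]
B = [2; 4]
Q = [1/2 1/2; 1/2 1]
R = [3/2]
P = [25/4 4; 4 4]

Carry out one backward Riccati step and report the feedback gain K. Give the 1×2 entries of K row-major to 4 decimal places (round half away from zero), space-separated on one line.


0.3252 -0.9903

BᵀP = [28.5000 24.0000]
S = R + BᵀPB = [3/2] + [153.0000] = [154.5000]
BᵀPA = [50.2500 -153.0000]
K = S⁻¹·BᵀPA = [0.3252 -0.9903]
A−BK = [-0.1505 -0.0194; 0.1990 -0.0388]
AᵀP(A−BK) = [0.2191 -0.4879; -0.4879 1.4854]
P' = Q + AᵀP(A−BK) = [0.7191 0.0121; 0.0121 2.4854]
tr(P') = 3.2045


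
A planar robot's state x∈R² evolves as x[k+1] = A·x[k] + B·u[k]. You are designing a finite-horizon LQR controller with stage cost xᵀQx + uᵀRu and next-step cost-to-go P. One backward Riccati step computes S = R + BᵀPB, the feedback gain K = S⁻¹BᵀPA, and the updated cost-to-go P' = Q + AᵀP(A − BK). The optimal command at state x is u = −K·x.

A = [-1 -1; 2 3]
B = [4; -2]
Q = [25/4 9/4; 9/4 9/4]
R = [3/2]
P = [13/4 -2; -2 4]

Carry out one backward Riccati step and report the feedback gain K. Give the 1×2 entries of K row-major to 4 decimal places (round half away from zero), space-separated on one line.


-0.4828 -0.6404

BᵀP = [17.0000 -16.0000]
S = R + BᵀPB = [3/2] + [100.0000] = [101.5000]
BᵀPA = [-49.0000 -65.0000]
K = S⁻¹·BᵀPA = [-0.4828 -0.6404]
A−BK = [0.9310 1.5616; 1.0345 1.7192]
AᵀP(A−BK) = [3.5948 5.8707; 5.8707 9.6244]
P' = Q + AᵀP(A−BK) = [9.8448 8.1207; 8.1207 11.8744]
tr(P') = 21.7192


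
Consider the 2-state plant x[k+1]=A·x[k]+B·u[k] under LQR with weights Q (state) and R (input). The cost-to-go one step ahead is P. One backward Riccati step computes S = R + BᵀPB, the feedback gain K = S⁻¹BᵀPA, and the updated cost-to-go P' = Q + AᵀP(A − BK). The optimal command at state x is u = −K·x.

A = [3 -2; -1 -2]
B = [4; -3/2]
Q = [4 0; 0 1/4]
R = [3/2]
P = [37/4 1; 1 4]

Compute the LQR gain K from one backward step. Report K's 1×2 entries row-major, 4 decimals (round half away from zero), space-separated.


BᵀP = [35.5000 -2.0000]
S = R + BᵀPB = [3/2] + [145.0000] = [146.5000]
BᵀPA = [108.5000 -67.0000]
K = S⁻¹·BᵀPA = [0.7406 -0.4573]
A−BK = [0.0375 -0.1706; 0.1109 -2.6860]
AᵀP(A−BK) = [0.8933 -1.8788; -1.8788 30.3584]
P' = Q + AᵀP(A−BK) = [4.8933 -1.8788; -1.8788 30.6084]
tr(P') = 35.5017

0.7406 -0.4573


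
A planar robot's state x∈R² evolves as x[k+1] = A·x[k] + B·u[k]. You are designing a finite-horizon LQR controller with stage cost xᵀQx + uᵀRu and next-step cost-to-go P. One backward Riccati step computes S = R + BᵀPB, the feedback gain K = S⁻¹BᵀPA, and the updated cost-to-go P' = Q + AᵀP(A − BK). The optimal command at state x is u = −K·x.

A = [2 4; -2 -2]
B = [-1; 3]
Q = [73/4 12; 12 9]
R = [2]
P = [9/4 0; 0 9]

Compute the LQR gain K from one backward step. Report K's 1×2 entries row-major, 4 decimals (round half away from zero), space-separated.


-0.6862 -0.7390

BᵀP = [-2.2500 27.0000]
S = R + BᵀPB = [2] + [83.2500] = [85.2500]
BᵀPA = [-58.5000 -63.0000]
K = S⁻¹·BᵀPA = [-0.6862 -0.7390]
A−BK = [1.3138 3.2610; 0.0587 0.2170]
AᵀP(A−BK) = [4.8563 10.7683; 10.7683 25.4428]
P' = Q + AᵀP(A−BK) = [23.1063 22.7683; 22.7683 34.4428]
tr(P') = 57.5491


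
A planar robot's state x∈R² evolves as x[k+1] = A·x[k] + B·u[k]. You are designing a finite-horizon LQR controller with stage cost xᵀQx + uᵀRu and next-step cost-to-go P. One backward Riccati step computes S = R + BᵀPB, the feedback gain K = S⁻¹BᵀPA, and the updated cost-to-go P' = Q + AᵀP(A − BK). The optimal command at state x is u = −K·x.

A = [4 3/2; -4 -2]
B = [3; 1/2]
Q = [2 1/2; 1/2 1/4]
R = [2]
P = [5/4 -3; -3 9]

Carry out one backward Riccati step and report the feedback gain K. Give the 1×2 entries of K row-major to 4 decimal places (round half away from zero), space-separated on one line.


BᵀP = [2.2500 -4.5000]
S = R + BᵀPB = [2] + [4.5000] = [6.5000]
BᵀPA = [27.0000 12.3750]
K = S⁻¹·BᵀPA = [4.1538 1.9038]
A−BK = [-8.4615 -4.2115; -6.0769 -2.9519]
AᵀP(A−BK) = [147.8462 70.0962; 70.0962 33.2524]
P' = Q + AᵀP(A−BK) = [149.8462 70.5962; 70.5962 33.5024]
tr(P') = 183.3486

4.1538 1.9038


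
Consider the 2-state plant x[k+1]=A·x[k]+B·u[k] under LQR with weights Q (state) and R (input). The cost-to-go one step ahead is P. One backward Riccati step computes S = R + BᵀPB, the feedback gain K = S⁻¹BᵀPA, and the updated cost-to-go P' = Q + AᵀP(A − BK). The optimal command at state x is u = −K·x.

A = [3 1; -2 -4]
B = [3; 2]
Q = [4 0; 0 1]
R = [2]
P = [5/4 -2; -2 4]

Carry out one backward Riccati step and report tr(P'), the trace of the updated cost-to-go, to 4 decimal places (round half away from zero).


120.2381

BᵀP = [-0.2500 2.0000]
S = R + BᵀPB = [2] + [3.2500] = [5.2500]
BᵀPA = [-4.7500 -8.2500]
K = S⁻¹·BᵀPA = [-0.9048 -1.5714]
A−BK = [5.7143 5.7143; -0.1905 -0.8571]
AᵀP(A−BK) = [46.9524 56.2857; 56.2857 68.2857]
P' = Q + AᵀP(A−BK) = [50.9524 56.2857; 56.2857 69.2857]
tr(P') = 120.2381


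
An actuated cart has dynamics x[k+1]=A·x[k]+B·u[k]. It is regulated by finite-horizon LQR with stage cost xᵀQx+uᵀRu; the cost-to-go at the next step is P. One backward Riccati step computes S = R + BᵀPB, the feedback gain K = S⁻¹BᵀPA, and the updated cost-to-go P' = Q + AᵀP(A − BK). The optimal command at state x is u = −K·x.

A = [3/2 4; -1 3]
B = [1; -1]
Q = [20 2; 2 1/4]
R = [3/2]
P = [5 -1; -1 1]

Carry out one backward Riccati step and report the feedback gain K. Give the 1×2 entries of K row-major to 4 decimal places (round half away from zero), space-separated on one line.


1.1579 1.8947

BᵀP = [6.0000 -2.0000]
S = R + BᵀPB = [3/2] + [8.0000] = [9.5000]
BᵀPA = [11.0000 18.0000]
K = S⁻¹·BᵀPA = [1.1579 1.8947]
A−BK = [0.3421 2.1053; 0.1579 4.8947]
AᵀP(A−BK) = [2.5132 5.6579; 5.6579 30.8947]
P' = Q + AᵀP(A−BK) = [22.5132 7.6579; 7.6579 31.1447]
tr(P') = 53.6579


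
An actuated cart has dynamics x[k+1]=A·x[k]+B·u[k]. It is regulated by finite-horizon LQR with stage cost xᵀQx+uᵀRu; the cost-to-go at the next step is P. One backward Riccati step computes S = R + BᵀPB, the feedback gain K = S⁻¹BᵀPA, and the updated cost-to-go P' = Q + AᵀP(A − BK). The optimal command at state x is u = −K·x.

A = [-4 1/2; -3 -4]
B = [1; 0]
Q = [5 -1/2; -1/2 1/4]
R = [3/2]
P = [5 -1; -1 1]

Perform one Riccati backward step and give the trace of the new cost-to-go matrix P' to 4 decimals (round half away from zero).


BᵀP = [5.0000 -1.0000]
S = R + BᵀPB = [3/2] + [5.0000] = [6.5000]
BᵀPA = [-17.0000 6.5000]
K = S⁻¹·BᵀPA = [-2.6154 1.0000]
A−BK = [-1.3846 -0.5000; -3.0000 -4.0000]
AᵀP(A−BK) = [20.5385 4.5000; 4.5000 14.7500]
P' = Q + AᵀP(A−BK) = [25.5385 4.0000; 4.0000 15.0000]
tr(P') = 40.5385

40.5385


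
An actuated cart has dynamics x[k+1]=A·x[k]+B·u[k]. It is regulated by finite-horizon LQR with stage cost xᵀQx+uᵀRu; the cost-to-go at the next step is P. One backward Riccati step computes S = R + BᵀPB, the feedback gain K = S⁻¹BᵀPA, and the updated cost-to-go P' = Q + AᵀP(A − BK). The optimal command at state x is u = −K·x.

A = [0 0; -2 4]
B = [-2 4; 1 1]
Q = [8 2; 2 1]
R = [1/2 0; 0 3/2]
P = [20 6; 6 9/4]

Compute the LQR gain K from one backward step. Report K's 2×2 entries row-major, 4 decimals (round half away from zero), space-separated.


-0.6743 1.3487 -0.4056 0.8112

BᵀP = [-34.0000 -9.7500; 86.0000 26.2500]
S = R + BᵀPB = [1/2 0; 0 3/2] + [58.2500 -145.7500; -145.7500 370.2500] = [58.7500 -145.7500; -145.7500 371.7500]
BᵀPA = [19.5000 -39.0000; -52.5000 105.0000]
K = S⁻¹·BᵀPA = [-0.6743 1.3487; -0.4056 0.8112]
A−BK = [0.2738 -0.5475; -0.9201 1.8401]
AᵀP(A−BK) = [0.8552 -1.7103; -1.7103 3.4207]
P' = Q + AᵀP(A−BK) = [8.8552 0.2897; 0.2897 4.4207]
tr(P') = 13.2758


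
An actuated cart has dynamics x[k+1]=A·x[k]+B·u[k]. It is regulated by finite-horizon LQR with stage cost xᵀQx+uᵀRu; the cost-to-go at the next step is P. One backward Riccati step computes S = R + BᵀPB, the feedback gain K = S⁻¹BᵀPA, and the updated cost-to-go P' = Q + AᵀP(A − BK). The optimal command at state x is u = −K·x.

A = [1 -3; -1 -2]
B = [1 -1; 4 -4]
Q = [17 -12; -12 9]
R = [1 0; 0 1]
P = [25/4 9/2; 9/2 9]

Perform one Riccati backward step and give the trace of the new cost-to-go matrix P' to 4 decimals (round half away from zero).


50.5047

BᵀP = [24.2500 40.5000; -24.2500 -40.5000]
S = R + BᵀPB = [1 0; 0 1] + [186.2500 -186.2500; -186.2500 186.2500] = [187.2500 -186.2500; -186.2500 187.2500]
BᵀPA = [-16.2500 -153.7500; 16.2500 153.7500]
K = S⁻¹·BᵀPA = [-0.0435 -0.4116; 0.0435 0.4116]
A−BK = [1.0870 -2.1767; -0.6519 1.2932]
AᵀP(A−BK) = [4.8360 -9.6285; -9.6285 19.6687]
P' = Q + AᵀP(A−BK) = [21.8360 -21.6285; -21.6285 28.6687]
tr(P') = 50.5047


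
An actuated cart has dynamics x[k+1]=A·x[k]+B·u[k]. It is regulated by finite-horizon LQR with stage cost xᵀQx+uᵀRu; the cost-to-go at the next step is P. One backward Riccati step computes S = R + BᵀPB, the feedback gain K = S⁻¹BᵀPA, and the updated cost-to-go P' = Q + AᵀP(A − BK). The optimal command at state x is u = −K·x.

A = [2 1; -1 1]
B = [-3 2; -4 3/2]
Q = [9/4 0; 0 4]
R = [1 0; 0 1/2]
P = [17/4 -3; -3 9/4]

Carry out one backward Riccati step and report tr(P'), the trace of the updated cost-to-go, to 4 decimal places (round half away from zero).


BᵀP = [-0.7500 0.0000; 4.0000 -2.6250]
S = R + BᵀPB = [1 0; 0 1/2] + [2.2500 -1.5000; -1.5000 4.0625] = [3.2500 -1.5000; -1.5000 4.5625]
BᵀPA = [-1.5000 -0.7500; 10.6250 1.3750]
K = S⁻¹·BᵀPA = [0.7230 -0.1081; 2.5665 0.2658]
A−BK = [-0.9640 0.1441; -1.9578 0.1689]
AᵀP(A−BK) = [5.0658 0.2634; 0.2634 0.0534]
P' = Q + AᵀP(A−BK) = [7.3158 0.2634; 0.2634 4.0534]
tr(P') = 11.3693

11.3693


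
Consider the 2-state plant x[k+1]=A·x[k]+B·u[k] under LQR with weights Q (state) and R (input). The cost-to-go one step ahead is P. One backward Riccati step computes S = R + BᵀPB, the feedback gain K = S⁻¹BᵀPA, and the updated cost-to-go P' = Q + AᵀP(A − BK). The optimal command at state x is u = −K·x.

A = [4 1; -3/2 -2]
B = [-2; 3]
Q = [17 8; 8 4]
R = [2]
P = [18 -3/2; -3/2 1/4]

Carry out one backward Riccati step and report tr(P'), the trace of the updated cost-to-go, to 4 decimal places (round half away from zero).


29.9934

BᵀP = [-40.5000 3.7500]
S = R + BᵀPB = [2] + [92.2500] = [94.2500]
BᵀPA = [-167.6250 -48.0000]
K = S⁻¹·BᵀPA = [-1.7785 -0.5093]
A−BK = [0.4430 -0.0186; 3.8355 -0.4721]
AᵀP(A−BK) = [8.4390 1.6313; 1.6313 0.5544]
P' = Q + AᵀP(A−BK) = [25.4390 9.6313; 9.6313 4.5544]
tr(P') = 29.9934


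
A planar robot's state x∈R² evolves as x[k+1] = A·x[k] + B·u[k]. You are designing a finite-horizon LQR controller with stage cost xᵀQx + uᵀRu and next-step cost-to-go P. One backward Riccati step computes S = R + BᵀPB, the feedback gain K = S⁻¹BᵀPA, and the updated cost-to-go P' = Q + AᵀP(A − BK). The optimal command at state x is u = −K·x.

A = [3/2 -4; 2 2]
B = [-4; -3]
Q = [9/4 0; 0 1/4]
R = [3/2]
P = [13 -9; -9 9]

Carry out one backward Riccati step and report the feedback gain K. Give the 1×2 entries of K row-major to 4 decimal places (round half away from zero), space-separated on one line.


-0.2617 1.5839

BᵀP = [-25.0000 9.0000]
S = R + BᵀPB = [3/2] + [73.0000] = [74.5000]
BᵀPA = [-19.5000 118.0000]
K = S⁻¹·BᵀPA = [-0.2617 1.5839]
A−BK = [0.4530 2.3356; 1.2148 6.7517]
AᵀP(A−BK) = [6.1460 33.8859; 33.8859 201.1007]
P' = Q + AᵀP(A−BK) = [8.3960 33.8859; 33.8859 201.3507]
tr(P') = 209.7466


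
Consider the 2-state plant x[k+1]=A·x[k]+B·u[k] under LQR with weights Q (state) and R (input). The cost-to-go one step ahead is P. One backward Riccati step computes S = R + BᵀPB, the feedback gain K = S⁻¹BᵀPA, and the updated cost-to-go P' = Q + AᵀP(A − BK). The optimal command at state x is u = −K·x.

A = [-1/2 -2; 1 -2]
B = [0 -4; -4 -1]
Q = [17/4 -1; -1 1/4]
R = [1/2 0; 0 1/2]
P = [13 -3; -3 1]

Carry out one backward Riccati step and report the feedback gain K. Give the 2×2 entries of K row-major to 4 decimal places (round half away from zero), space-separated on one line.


-0.2605 0.3343 0.1296 0.4890

BᵀP = [12.0000 -4.0000; -49.0000 11.0000]
S = R + BᵀPB = [1/2 0; 0 1/2] + [16.0000 -44.0000; -44.0000 185.0000] = [16.5000 -44.0000; -44.0000 185.5000]
BᵀPA = [-10.0000 -16.0000; 35.5000 76.0000]
K = S⁻¹·BᵀPA = [-0.2605 0.3343; 0.1296 0.4890]
A−BK = [0.0183 -0.0440; 0.0876 -0.1738]
AᵀP(A−BK) = [0.0447 -0.0164; -0.0164 0.1849]
P' = Q + AᵀP(A−BK) = [4.2947 -1.0164; -1.0164 0.4349]
tr(P') = 4.7297


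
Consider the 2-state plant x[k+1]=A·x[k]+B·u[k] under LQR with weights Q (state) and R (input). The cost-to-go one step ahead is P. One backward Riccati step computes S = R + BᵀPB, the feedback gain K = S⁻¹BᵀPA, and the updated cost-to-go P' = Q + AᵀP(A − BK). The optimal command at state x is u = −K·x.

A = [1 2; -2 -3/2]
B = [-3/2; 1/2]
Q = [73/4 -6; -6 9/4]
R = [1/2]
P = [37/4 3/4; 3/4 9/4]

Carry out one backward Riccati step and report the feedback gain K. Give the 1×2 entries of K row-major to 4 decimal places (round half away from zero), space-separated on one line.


BᵀP = [-13.5000 0.0000]
S = R + BᵀPB = [1/2] + [20.2500] = [20.7500]
BᵀPA = [-13.5000 -27.0000]
K = S⁻¹·BᵀPA = [-0.6506 -1.3012]
A−BK = [0.0241 0.0482; -1.6747 -0.8494]
AᵀP(A−BK) = [6.4669 3.5587; 3.5587 2.4300]
P' = Q + AᵀP(A−BK) = [24.7169 -2.4413; -2.4413 4.6800]
tr(P') = 29.3968

-0.6506 -1.3012


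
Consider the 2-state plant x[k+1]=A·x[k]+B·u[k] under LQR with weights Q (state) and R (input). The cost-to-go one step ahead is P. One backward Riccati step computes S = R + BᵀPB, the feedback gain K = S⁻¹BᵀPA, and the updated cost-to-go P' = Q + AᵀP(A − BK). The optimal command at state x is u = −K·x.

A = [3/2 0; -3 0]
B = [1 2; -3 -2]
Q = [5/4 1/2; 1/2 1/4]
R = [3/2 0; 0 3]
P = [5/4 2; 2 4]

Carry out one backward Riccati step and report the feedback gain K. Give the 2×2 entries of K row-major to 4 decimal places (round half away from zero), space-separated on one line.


0.7771 0.0000 0.1988 0.0000

BᵀP = [-4.7500 -10.0000; -1.5000 -4.0000]
S = R + BᵀPB = [3/2 0; 0 3] + [25.2500 10.5000; 10.5000 5.0000] = [26.7500 10.5000; 10.5000 8.0000]
BᵀPA = [22.8750 0.0000; 9.7500 0.0000]
K = S⁻¹·BᵀPA = [0.7771 0.0000; 0.1988 0.0000]
A−BK = [0.3253 0.0000; -0.2711 0.0000]
AᵀP(A−BK) = [1.0979 0.0000; 0.0000 0.0000]
P' = Q + AᵀP(A−BK) = [2.3479 0.5000; 0.5000 0.2500]
tr(P') = 2.5979


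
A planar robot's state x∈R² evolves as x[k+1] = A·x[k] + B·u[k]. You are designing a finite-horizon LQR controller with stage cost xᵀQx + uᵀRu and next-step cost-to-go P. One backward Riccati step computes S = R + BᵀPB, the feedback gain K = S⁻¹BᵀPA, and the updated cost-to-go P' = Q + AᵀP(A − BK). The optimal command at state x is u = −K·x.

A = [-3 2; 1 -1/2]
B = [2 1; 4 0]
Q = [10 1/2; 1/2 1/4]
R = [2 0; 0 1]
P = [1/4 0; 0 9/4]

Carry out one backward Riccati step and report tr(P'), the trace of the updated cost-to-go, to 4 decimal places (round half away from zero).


BᵀP = [0.5000 9.0000; 0.2500 0.0000]
S = R + BᵀPB = [2 0; 0 1] + [37.0000 0.5000; 0.5000 0.2500] = [39.0000 0.5000; 0.5000 1.2500]
BᵀPA = [7.5000 -3.5000; -0.7500 0.5000]
K = S⁻¹·BᵀPA = [0.2010 -0.0954; -0.6804 0.4381]
A−BK = [-2.7216 1.7526; 0.1959 -0.1186]
AᵀP(A−BK) = [2.4820 -1.5812; -1.5812 1.0097]
P' = Q + AᵀP(A−BK) = [12.4820 -1.0812; -1.0812 1.2597]
tr(P') = 13.7416

13.7416


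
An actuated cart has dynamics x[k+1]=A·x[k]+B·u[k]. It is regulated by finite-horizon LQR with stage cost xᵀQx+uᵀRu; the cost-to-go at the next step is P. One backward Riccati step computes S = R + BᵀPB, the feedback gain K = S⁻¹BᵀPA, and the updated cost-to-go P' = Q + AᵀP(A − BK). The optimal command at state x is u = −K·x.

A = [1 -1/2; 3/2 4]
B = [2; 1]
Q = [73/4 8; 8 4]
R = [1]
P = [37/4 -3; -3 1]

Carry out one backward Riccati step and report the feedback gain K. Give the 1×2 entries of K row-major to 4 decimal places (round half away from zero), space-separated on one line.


BᵀP = [15.5000 -5.0000]
S = R + BᵀPB = [1] + [26.0000] = [27.0000]
BᵀPA = [8.0000 -27.7500]
K = S⁻¹·BᵀPA = [0.2963 -1.0278]
A−BK = [0.4074 1.5556; 1.2037 5.0278]
AᵀP(A−BK) = [0.1296 -0.1528; -0.1528 1.7917]
P' = Q + AᵀP(A−BK) = [18.3796 7.8472; 7.8472 5.7917]
tr(P') = 24.1713

0.2963 -1.0278


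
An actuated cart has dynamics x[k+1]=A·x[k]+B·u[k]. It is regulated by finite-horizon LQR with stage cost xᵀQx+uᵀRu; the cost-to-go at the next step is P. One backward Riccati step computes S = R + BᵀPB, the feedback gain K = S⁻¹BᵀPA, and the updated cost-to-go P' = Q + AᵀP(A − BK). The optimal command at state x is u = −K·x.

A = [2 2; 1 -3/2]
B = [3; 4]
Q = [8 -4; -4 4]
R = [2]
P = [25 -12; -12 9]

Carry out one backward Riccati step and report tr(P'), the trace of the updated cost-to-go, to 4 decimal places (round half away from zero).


BᵀP = [27.0000 0.0000]
S = R + BᵀPB = [2] + [81.0000] = [83.0000]
BᵀPA = [54.0000 54.0000]
K = S⁻¹·BᵀPA = [0.6506 0.6506]
A−BK = [0.0482 0.0482; -1.6024 -4.1024]
AᵀP(A−BK) = [25.8675 63.3675; 63.3675 157.1175]
P' = Q + AᵀP(A−BK) = [33.8675 59.3675; 59.3675 161.1175]
tr(P') = 194.9849

194.9849


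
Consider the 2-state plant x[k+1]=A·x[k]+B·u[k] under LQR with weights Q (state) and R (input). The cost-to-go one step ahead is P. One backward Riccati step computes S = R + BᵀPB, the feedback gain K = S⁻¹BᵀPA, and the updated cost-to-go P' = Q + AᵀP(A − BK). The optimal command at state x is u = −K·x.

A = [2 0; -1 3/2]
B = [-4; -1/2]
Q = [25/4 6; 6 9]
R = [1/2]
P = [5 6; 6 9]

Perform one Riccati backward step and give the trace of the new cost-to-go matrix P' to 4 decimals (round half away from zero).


20.5111

BᵀP = [-23.0000 -28.5000]
S = R + BᵀPB = [1/2] + [106.2500] = [106.7500]
BᵀPA = [-17.5000 -42.7500]
K = S⁻¹·BᵀPA = [-0.1639 -0.4005]
A−BK = [1.3443 -1.6019; -1.0820 1.2998]
AᵀP(A−BK) = [2.1311 -2.5082; -2.5082 3.1300]
P' = Q + AᵀP(A−BK) = [8.3811 3.4918; 3.4918 12.1300]
tr(P') = 20.5111


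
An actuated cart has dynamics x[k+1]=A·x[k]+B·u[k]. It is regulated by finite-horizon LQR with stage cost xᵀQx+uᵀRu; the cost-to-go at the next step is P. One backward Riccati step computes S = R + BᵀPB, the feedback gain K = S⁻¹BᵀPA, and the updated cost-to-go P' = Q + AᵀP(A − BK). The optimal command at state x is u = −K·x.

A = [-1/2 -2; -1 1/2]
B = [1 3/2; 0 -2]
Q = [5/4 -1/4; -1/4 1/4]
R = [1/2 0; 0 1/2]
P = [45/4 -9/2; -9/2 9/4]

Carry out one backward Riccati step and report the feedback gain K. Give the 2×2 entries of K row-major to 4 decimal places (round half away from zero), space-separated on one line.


BᵀP = [11.2500 -4.5000; 25.8750 -11.2500]
S = R + BᵀPB = [1/2 0; 0 1/2] + [11.2500 25.8750; 25.8750 61.3125] = [11.7500 25.8750; 25.8750 61.8125]
BᵀPA = [-1.1250 -24.7500; -1.6875 -57.3750]
K = S⁻¹·BᵀPA = [-0.4557 -0.7975; 0.1635 -0.5944]
A−BK = [-0.2895 -0.3110; -0.6731 -0.6888]
AᵀP(A−BK) = [0.3257 0.3498; 0.3498 0.7222]
P' = Q + AᵀP(A−BK) = [1.5757 0.0998; 0.0998 0.9722]
tr(P') = 2.5479

-0.4557 -0.7975 0.1635 -0.5944


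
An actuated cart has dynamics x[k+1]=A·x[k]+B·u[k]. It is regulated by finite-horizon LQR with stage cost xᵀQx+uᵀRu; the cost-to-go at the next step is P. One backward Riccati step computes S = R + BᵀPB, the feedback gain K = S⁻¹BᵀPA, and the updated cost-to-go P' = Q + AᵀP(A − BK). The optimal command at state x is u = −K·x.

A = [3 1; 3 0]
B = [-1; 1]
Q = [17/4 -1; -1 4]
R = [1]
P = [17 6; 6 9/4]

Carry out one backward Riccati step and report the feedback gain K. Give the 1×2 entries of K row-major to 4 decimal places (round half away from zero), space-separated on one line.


-5.3636 -1.3333

BᵀP = [-11.0000 -3.7500]
S = R + BᵀPB = [1] + [7.2500] = [8.2500]
BᵀPA = [-44.2500 -11.0000]
K = S⁻¹·BᵀPA = [-5.3636 -1.3333]
A−BK = [-2.3636 -0.3333; 8.3636 1.3333]
AᵀP(A−BK) = [43.9091 10.0000; 10.0000 2.3333]
P' = Q + AᵀP(A−BK) = [48.1591 9.0000; 9.0000 6.3333]
tr(P') = 54.4924


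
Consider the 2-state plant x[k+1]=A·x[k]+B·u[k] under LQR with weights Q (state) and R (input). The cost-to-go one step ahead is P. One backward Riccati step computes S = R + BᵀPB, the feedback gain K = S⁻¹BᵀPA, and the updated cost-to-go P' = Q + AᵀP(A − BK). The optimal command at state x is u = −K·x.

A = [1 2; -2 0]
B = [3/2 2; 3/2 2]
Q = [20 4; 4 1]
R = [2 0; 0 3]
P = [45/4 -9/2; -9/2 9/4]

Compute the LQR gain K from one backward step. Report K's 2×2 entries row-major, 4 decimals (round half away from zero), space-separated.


BᵀP = [10.1250 -3.3750; 13.5000 -4.5000]
S = R + BᵀPB = [2 0; 0 3] + [10.1250 13.5000; 13.5000 18.0000] = [12.1250 13.5000; 13.5000 21.0000]
BᵀPA = [16.8750 20.2500; 22.5000 27.0000]
K = S⁻¹·BᵀPA = [0.6995 0.8394; 0.6218 0.7461]
A−BK = [-1.2927 -0.7513; -4.2927 -2.7513]
AᵀP(A−BK) = [12.4566 9.5479; 9.5479 7.8575]
P' = Q + AᵀP(A−BK) = [32.4566 13.5479; 13.5479 8.8575]
tr(P') = 41.3141

0.6995 0.8394 0.6218 0.7461


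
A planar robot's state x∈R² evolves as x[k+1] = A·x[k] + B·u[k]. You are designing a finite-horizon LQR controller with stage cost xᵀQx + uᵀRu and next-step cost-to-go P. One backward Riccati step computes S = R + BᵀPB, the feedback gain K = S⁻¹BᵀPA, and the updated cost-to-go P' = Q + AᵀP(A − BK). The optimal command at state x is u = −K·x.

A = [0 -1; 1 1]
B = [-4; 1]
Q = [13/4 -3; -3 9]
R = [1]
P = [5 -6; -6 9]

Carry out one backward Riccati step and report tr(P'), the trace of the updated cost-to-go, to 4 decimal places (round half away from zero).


14.1341

BᵀP = [-26.0000 33.0000]
S = R + BᵀPB = [1] + [137.0000] = [138.0000]
BᵀPA = [33.0000 59.0000]
K = S⁻¹·BᵀPA = [0.2391 0.4275]
A−BK = [0.9565 0.7101; 0.7609 0.5725]
AᵀP(A−BK) = [1.1087 0.8913; 0.8913 0.7754]
P' = Q + AᵀP(A−BK) = [4.3587 -2.1087; -2.1087 9.7754]
tr(P') = 14.1341


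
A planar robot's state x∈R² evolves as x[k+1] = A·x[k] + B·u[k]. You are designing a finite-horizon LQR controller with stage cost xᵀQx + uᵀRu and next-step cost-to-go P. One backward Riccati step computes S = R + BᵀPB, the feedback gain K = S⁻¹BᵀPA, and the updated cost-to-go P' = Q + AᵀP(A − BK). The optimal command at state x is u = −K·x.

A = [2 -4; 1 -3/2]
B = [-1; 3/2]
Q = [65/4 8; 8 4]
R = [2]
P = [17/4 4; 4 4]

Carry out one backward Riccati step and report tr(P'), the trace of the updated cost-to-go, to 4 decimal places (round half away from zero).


142.1731

BᵀP = [1.7500 2.0000]
S = R + BᵀPB = [2] + [1.2500] = [3.2500]
BᵀPA = [5.5000 -10.0000]
K = S⁻¹·BᵀPA = [1.6923 -3.0769]
A−BK = [3.6923 -7.0769; -1.5385 3.1154]
AᵀP(A−BK) = [27.6923 -51.0769; -51.0769 94.2308]
P' = Q + AᵀP(A−BK) = [43.9423 -43.0769; -43.0769 98.2308]
tr(P') = 142.1731


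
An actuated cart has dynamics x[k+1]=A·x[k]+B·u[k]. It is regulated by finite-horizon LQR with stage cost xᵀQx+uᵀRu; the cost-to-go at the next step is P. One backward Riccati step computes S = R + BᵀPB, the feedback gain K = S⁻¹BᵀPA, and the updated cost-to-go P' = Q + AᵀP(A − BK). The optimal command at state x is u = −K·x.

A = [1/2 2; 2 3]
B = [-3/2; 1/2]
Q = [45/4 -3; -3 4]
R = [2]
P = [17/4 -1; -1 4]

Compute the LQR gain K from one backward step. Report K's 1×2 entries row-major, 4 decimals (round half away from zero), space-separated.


0.2533 -0.2311

BᵀP = [-6.8750 3.5000]
S = R + BᵀPB = [2] + [12.0625] = [14.0625]
BᵀPA = [3.5625 -3.2500]
K = S⁻¹·BᵀPA = [0.2533 -0.2311]
A−BK = [0.8800 1.6533; 1.8733 3.1156]
AᵀP(A−BK) = [14.1600 23.5733; 23.5733 40.2489]
P' = Q + AᵀP(A−BK) = [25.4100 20.5733; 20.5733 44.2489]
tr(P') = 69.6589


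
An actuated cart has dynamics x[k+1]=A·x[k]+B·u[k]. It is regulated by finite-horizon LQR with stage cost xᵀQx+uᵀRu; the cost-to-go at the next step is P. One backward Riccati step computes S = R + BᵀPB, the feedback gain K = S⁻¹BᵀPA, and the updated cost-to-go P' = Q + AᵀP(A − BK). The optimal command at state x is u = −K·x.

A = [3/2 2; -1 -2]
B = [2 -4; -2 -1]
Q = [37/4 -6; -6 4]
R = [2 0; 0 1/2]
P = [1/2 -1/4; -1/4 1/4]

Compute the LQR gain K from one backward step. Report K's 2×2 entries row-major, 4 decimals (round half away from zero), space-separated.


0.2275 0.3933 -0.3315 -0.4494

BᵀP = [1.5000 -1.0000; -1.7500 0.7500]
S = R + BᵀPB = [2 0; 0 1/2] + [5.0000 -5.0000; -5.0000 6.2500] = [7.0000 -5.0000; -5.0000 6.7500]
BᵀPA = [3.2500 5.0000; -3.3750 -5.0000]
K = S⁻¹·BᵀPA = [0.2275 0.3933; -0.3315 -0.4494]
A−BK = [-0.2809 -0.5843; -0.8764 -1.6629]
AᵀP(A−BK) = [0.2669 0.4551; 0.4551 0.7865]
P' = Q + AᵀP(A−BK) = [9.5169 -5.5449; -5.5449 4.7865]
tr(P') = 14.3034


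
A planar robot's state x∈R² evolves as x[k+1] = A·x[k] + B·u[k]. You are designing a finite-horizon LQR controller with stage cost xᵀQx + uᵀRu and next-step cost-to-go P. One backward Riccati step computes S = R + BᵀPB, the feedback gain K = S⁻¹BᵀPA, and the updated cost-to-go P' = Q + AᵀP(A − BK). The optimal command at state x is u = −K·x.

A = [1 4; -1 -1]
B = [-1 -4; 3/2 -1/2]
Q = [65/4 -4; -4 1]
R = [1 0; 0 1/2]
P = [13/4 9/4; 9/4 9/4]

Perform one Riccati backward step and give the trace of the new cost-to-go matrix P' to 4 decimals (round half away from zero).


18.3493

BᵀP = [0.1250 1.1250; -14.1250 -10.1250]
S = R + BᵀPB = [1 0; 0 1/2] + [1.5625 -1.0625; -1.0625 61.5625] = [2.5625 -1.0625; -1.0625 62.0625]
BᵀPA = [-1.0000 -0.6250; -4.0000 -46.3750]
K = S⁻¹·BᵀPA = [-0.4199 -0.5577; -0.0716 -0.7568]
A−BK = [0.2935 0.4152; -0.4059 -0.5419]
AᵀP(A−BK) = [0.2935 0.4152; 0.4152 0.8059]
P' = Q + AᵀP(A−BK) = [16.5435 -3.5848; -3.5848 1.8059]
tr(P') = 18.3493


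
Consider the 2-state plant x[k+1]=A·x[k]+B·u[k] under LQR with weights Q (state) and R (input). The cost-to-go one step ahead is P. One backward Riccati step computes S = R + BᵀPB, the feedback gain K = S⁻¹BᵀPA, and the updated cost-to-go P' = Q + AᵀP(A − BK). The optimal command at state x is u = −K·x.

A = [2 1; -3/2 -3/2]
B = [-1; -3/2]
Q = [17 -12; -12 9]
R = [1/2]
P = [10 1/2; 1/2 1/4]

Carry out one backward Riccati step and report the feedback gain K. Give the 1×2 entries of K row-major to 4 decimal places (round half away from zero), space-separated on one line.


BᵀP = [-10.7500 -0.8750]
S = R + BᵀPB = [1/2] + [12.0625] = [12.5625]
BᵀPA = [-20.1875 -9.4375]
K = S⁻¹·BᵀPA = [-1.6070 -0.7512]
A−BK = [0.3930 0.2488; -3.9104 -2.6269]
AᵀP(A−BK) = [5.1219 3.1468; 3.1468 1.9726]
P' = Q + AᵀP(A−BK) = [22.1219 -8.8532; -8.8532 10.9726]
tr(P') = 33.0945

-1.6070 -0.7512


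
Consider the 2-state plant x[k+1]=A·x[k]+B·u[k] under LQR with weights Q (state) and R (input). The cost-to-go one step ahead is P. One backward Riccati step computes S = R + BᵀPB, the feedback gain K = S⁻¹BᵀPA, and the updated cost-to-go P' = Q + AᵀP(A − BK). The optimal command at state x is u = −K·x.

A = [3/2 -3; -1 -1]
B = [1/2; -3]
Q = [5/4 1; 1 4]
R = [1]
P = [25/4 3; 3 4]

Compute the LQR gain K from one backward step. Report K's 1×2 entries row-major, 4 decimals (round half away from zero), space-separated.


0.0571 0.9514

BᵀP = [-5.8750 -10.5000]
S = R + BᵀPB = [1] + [28.5625] = [29.5625]
BᵀPA = [1.6875 28.1250]
K = S⁻¹·BᵀPA = [0.0571 0.9514]
A−BK = [1.4715 -3.4757; -0.8288 1.8541]
AᵀP(A−BK) = [8.9662 -21.2304; -21.2304 51.4926]
P' = Q + AᵀP(A−BK) = [10.2162 -20.2304; -20.2304 55.4926]
tr(P') = 65.7088


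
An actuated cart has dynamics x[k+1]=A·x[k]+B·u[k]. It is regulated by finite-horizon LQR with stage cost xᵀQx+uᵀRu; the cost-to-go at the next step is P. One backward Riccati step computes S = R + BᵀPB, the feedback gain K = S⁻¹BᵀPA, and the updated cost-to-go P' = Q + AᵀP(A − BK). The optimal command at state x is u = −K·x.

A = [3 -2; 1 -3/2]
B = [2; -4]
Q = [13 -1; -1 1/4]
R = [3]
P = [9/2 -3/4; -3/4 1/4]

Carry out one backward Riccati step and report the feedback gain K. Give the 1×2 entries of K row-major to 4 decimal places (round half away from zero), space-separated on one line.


BᵀP = [12.0000 -2.5000]
S = R + BᵀPB = [3] + [34.0000] = [37.0000]
BᵀPA = [33.5000 -20.2500]
K = S⁻¹·BᵀPA = [0.9054 -0.5473]
A−BK = [1.1892 -0.9054; 4.6216 -3.6892]
AᵀP(A−BK) = [5.9189 -4.1655; -4.1655 2.9797]
P' = Q + AᵀP(A−BK) = [18.9189 -5.1655; -5.1655 3.2297]
tr(P') = 22.1486

0.9054 -0.5473


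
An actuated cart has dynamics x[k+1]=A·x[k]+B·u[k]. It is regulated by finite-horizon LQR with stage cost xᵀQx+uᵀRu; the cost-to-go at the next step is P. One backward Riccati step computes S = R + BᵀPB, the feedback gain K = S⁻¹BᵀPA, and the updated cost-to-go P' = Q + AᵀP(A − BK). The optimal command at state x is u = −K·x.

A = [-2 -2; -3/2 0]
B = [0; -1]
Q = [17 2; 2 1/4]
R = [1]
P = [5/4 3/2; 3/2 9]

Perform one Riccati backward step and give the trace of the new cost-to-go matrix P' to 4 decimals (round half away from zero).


28.3750

BᵀP = [-1.5000 -9.0000]
S = R + BᵀPB = [1] + [9.0000] = [10.0000]
BᵀPA = [16.5000 3.0000]
K = S⁻¹·BᵀPA = [1.6500 0.3000]
A−BK = [-2.0000 -2.0000; 0.1500 0.3000]
AᵀP(A−BK) = [7.0250 4.5500; 4.5500 4.1000]
P' = Q + AᵀP(A−BK) = [24.0250 6.5500; 6.5500 4.3500]
tr(P') = 28.3750


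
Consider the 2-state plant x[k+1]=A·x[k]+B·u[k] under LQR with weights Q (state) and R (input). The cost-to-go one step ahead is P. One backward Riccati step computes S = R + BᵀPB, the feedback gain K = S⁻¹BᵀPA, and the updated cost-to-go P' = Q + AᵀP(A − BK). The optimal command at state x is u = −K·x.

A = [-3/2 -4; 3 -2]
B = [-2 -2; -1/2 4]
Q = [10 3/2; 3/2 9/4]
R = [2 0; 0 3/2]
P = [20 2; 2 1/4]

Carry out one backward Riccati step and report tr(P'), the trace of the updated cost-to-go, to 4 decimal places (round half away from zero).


BᵀP = [-41.0000 -4.1250; -32.0000 -3.0000]
S = R + BᵀPB = [2 0; 0 3/2] + [84.0625 65.5000; 65.5000 52.0000] = [86.0625 65.5000; 65.5000 53.5000]
BᵀPA = [49.1250 172.2500; 39.0000 134.0000]
K = S⁻¹·BᵀPA = [0.2346 1.3957; 0.4417 0.7959]
A−BK = [-0.1473 0.3832; 1.3503 -4.4859]
AᵀP(A−BK) = [0.4970 0.8954; 0.8954 5.9377]
P' = Q + AᵀP(A−BK) = [10.4970 2.3954; 2.3954 8.1877]
tr(P') = 18.6847

18.6847


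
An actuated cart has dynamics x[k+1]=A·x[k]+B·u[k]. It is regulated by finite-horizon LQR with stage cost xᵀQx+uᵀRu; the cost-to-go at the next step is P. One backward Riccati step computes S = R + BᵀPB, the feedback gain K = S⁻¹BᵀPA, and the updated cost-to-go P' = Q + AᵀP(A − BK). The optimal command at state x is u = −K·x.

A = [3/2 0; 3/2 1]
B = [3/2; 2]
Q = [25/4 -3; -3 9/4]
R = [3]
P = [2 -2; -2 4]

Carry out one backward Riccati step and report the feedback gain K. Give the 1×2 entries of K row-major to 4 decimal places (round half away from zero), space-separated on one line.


BᵀP = [-1.0000 5.0000]
S = R + BᵀPB = [3] + [8.5000] = [11.5000]
BᵀPA = [6.0000 5.0000]
K = S⁻¹·BᵀPA = [0.5217 0.4348]
A−BK = [0.7174 -0.6522; 0.4565 0.1304]
AᵀP(A−BK) = [1.3696 0.3913; 0.3913 1.8261]
P' = Q + AᵀP(A−BK) = [7.6196 -2.6087; -2.6087 4.0761]
tr(P') = 11.6957

0.5217 0.4348


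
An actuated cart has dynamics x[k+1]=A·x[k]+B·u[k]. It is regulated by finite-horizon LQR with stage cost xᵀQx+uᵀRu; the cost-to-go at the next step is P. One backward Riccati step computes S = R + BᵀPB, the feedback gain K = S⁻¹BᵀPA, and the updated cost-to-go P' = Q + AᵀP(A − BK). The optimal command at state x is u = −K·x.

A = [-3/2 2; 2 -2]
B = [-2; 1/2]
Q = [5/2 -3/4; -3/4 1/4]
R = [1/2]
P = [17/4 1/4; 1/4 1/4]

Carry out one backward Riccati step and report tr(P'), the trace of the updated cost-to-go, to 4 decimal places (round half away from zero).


4.6310

BᵀP = [-8.3750 -0.3750]
S = R + BᵀPB = [1/2] + [16.5625] = [17.0625]
BᵀPA = [11.8125 -16.0000]
K = S⁻¹·BᵀPA = [0.6923 -0.9377]
A−BK = [-0.1154 0.1245; 1.6538 -1.5311]
AᵀP(A−BK) = [0.8846 -0.9231; -0.9231 0.9963]
P' = Q + AᵀP(A−BK) = [3.3846 -1.6731; -1.6731 1.2463]
tr(P') = 4.6310


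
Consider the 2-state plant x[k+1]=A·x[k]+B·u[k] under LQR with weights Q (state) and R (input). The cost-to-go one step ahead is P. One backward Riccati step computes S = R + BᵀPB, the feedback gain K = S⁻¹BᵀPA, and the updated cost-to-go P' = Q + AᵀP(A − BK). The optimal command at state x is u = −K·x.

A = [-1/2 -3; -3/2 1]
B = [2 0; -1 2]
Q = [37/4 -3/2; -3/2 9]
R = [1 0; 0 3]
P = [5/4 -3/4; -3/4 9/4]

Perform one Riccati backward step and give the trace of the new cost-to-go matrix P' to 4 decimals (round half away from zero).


BᵀP = [3.2500 -3.7500; -1.5000 4.5000]
S = R + BᵀPB = [1 0; 0 3] + [10.2500 -7.5000; -7.5000 9.0000] = [11.2500 -7.5000; -7.5000 12.0000]
BᵀPA = [4.0000 -13.5000; -6.0000 9.0000]
K = S⁻¹·BᵀPA = [0.0381 -1.2000; -0.4762 0.0000]
A−BK = [-0.5762 -0.6000; -0.5095 -0.2000]
AᵀP(A−BK) = [1.2405 0.3000; 0.3000 1.8000]
P' = Q + AᵀP(A−BK) = [10.4905 -1.2000; -1.2000 10.8000]
tr(P') = 21.2905

21.2905


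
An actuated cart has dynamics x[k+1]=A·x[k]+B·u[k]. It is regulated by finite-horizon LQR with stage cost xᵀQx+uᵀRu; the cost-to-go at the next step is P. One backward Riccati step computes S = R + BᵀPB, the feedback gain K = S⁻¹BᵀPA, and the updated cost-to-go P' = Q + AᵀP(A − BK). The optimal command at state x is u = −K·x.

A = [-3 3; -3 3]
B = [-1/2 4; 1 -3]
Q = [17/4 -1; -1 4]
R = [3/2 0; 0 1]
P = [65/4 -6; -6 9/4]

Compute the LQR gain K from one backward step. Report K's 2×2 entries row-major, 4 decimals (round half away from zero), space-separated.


BᵀP = [-14.1250 5.2500; 83.0000 -30.7500]
S = R + BᵀPB = [3/2 0; 0 1] + [12.3125 -72.2500; -72.2500 424.2500] = [13.8125 -72.2500; -72.2500 425.2500]
BᵀPA = [26.6250 -26.6250; -156.7500 156.7500]
K = S⁻¹·BᵀPA = [-0.0044 0.0044; -0.3694 0.3694]
A−BK = [-1.5248 1.5248; -4.1036 4.1036]
AᵀP(A−BK) = [0.7209 -0.7209; -0.7209 0.7209]
P' = Q + AᵀP(A−BK) = [4.9709 -1.7209; -1.7209 4.7209]
tr(P') = 9.6917

-0.0044 0.0044 -0.3694 0.3694


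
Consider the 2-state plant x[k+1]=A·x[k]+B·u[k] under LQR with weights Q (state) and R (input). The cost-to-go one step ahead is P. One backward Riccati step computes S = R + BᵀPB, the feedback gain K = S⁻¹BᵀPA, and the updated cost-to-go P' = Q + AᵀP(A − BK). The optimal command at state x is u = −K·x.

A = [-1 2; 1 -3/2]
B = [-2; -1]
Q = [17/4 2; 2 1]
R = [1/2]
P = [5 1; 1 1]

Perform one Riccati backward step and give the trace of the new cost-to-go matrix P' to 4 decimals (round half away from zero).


BᵀP = [-11.0000 -3.0000]
S = R + BᵀPB = [1/2] + [25.0000] = [25.5000]
BᵀPA = [8.0000 -17.5000]
K = S⁻¹·BᵀPA = [0.3137 -0.6863]
A−BK = [-0.3725 0.6275; 1.3137 -2.1863]
AᵀP(A−BK) = [1.4902 -2.5098; -2.5098 4.2402]
P' = Q + AᵀP(A−BK) = [5.7402 -0.5098; -0.5098 5.2402]
tr(P') = 10.9804

10.9804


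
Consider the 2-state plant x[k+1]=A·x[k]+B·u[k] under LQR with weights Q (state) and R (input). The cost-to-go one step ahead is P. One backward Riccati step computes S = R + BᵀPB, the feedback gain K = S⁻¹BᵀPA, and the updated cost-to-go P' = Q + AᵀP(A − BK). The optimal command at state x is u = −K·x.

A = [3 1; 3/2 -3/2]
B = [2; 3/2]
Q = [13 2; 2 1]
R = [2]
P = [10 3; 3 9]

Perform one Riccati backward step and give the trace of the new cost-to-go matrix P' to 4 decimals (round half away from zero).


BᵀP = [24.5000 19.5000]
S = R + BᵀPB = [2] + [78.2500] = [80.2500]
BᵀPA = [102.7500 -4.7500]
K = S⁻¹·BᵀPA = [1.2804 -0.0592]
A−BK = [0.4393 1.1184; -0.4206 -1.4112]
AᵀP(A−BK) = [5.6916 6.8318; 6.8318 20.9688]
P' = Q + AᵀP(A−BK) = [18.6916 8.8318; 8.8318 21.9688]
tr(P') = 40.6604

40.6604


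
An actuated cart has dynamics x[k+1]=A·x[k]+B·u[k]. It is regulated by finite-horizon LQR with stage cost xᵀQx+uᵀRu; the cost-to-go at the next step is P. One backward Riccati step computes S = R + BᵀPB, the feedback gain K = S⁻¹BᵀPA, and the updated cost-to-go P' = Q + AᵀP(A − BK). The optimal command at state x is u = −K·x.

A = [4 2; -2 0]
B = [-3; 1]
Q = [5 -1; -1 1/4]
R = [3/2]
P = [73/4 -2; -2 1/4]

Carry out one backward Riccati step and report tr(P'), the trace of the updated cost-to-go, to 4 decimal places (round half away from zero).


BᵀP = [-56.7500 6.2500]
S = R + BᵀPB = [3/2] + [176.5000] = [178.0000]
BᵀPA = [-239.5000 -113.5000]
K = S⁻¹·BᵀPA = [-1.3455 -0.6376]
A−BK = [-0.0365 0.0871; -0.6545 0.6376]
AᵀP(A−BK) = [2.7514 1.2851; 1.2851 0.6278]
P' = Q + AᵀP(A−BK) = [7.7514 0.2851; 0.2851 0.8778]
tr(P') = 8.6292

8.6292


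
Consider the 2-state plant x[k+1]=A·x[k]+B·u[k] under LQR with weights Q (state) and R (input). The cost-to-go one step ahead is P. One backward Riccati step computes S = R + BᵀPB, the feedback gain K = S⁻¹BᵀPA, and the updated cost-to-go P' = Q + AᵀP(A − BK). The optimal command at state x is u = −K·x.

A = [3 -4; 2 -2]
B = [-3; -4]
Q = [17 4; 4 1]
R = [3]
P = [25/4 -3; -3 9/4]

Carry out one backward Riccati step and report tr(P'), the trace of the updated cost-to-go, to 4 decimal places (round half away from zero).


BᵀP = [-6.7500 0.0000]
S = R + BᵀPB = [3] + [20.2500] = [23.2500]
BᵀPA = [-20.2500 27.0000]
K = S⁻¹·BᵀPA = [-0.8710 1.1613]
A−BK = [0.3871 -0.5161; -1.4839 2.6452]
AᵀP(A−BK) = [11.6129 -18.4839; -18.4839 29.6452]
P' = Q + AᵀP(A−BK) = [28.6129 -14.4839; -14.4839 30.6452]
tr(P') = 59.2581

59.2581


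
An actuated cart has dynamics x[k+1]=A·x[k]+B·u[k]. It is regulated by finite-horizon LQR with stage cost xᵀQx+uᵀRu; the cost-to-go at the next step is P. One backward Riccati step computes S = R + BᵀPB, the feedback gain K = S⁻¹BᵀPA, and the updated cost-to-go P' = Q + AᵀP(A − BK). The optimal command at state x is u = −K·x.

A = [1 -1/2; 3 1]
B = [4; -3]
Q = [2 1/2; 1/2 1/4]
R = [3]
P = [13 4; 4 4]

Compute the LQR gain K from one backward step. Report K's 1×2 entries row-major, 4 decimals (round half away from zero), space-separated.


BᵀP = [40.0000 4.0000]
S = R + BᵀPB = [3] + [148.0000] = [151.0000]
BᵀPA = [52.0000 -16.0000]
K = S⁻¹·BᵀPA = [0.3444 -0.1060]
A−BK = [-0.3775 -0.0762; 4.0331 0.6821]
AᵀP(A−BK) = [55.0927 9.0099; 9.0099 1.5546]
P' = Q + AᵀP(A−BK) = [57.0927 9.5099; 9.5099 1.8046]
tr(P') = 58.8974

0.3444 -0.1060
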